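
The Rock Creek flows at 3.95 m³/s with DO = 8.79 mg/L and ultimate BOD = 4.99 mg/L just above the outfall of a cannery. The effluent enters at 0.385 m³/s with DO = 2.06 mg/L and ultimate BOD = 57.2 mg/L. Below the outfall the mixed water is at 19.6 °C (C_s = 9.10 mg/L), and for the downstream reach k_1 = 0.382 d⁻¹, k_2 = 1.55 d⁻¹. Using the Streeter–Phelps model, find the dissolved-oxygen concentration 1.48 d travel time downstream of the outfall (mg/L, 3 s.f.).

Mixed DO = (3.95×8.79 + 0.385×2.06)/(3.95+0.385) = 35.51/4.335 = 8.192 mg/L.
Mixed L₀ = (3.95×4.99 + 0.385×57.2)/(4.335) = 41.73/4.335 = 9.627 mg/L.
Initial deficit D₀ = C_s − DO₀ = 9.10 − 8.192 = 0.9077 mg/L.
D(1.48) = [0.382×9.627/(1.55−0.382)](e^(−0.382×1.48) − e^(−1.55×1.48)) + 0.9077 e^(−1.55×1.48)
= 3.149 × (0.5682 − 0.1009) + 0.9077 × 0.1009 = 1.563 mg/L.
DO = 9.10 − 1.563 = 7.537 mg/L.

DO ≈ 7.54 mg/L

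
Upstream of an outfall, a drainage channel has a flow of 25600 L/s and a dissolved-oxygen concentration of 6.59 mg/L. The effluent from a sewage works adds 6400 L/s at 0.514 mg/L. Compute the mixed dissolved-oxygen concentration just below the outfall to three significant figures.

Flow-weighted mixing: C = (Q_r C_r + Q_w C_w)/(Q_r + Q_w)
= (25600×6.59 + 6400×0.514)/(25600 + 6400) = 172000/32000 = 5.375 mg/L.

5.37 mg/L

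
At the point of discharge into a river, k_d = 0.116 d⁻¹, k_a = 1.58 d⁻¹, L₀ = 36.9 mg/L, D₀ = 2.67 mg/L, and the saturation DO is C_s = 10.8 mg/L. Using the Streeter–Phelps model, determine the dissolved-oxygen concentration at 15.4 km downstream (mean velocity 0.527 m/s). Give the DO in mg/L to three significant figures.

Travel time t = x/v = 15.4 km / (0.527 m/s) = 15400 m / 0.527 m/s = 29220 s = 0.3382 d.
k_d L₀/(k_a−k_d) = 0.116×36.9/(1.58−0.116) = 4.280/1.464 = 2.924 mg/L.
e^(−k_d t) = e^(−0.116×0.3382) = 0.9615; e^(−k_a t) = e^(−1.58×0.3382) = 0.5860.
D = 2.924 × (0.9615 − 0.5860) + 2.67 × 0.5860 = 1.098 + 1.565 = 2.663 mg/L.
DO = C_s − D = 10.8 − 2.663 = 8.137 mg/L.

DO ≈ 8.14 mg/L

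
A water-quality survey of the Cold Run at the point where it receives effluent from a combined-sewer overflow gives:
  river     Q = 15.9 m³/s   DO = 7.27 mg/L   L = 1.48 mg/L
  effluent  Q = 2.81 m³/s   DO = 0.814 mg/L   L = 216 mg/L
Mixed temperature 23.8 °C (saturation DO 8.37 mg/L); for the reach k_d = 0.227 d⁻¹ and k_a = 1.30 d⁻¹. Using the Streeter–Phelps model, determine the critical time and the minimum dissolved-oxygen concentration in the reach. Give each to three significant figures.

t_c ≈ 1.31 d; minimum DO ≈ 4.00 mg/L

Mixed DO = (15.9×7.27 + 2.81×0.814)/(15.9+2.81) = 117.9/18.71 = 6.300 mg/L.
Mixed L₀ = (15.9×1.48 + 2.81×216)/(18.71) = 630.5/18.71 = 33.70 mg/L.
Initial deficit D₀ = C_s − DO₀ = 8.37 − 6.300 = 2.070 mg/L.
t_c = (1/1.073) ln[(1.30/0.227)(1 − 2.070×1.073/(0.227×33.70))] = 0.9320 × ln(4.064) = 1.307 d.
D_c = (0.227/1.30) × 33.70 × e^(−0.227×1.307) = 0.1746 × 33.70 × 0.7433 = 4.374 mg/L.
Minimum DO = 8.37 − 4.374 = 3.996 mg/L.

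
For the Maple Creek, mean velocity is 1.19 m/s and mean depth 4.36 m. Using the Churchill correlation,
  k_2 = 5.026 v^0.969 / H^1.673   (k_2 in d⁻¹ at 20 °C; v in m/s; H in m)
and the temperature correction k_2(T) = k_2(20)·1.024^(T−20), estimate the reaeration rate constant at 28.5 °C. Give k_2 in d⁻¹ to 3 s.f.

k_2 ≈ 0.620 d⁻¹

k_2(20) = 5.026 × 1.19^0.969 / 4.36^1.673 = 5.026 × 1.184 / 11.75 = 0.5065 d⁻¹.
k_2(28.5) = 0.5065 × 1.024^(28.5−20) = 0.5065 × 1.223 = 0.6196 d⁻¹.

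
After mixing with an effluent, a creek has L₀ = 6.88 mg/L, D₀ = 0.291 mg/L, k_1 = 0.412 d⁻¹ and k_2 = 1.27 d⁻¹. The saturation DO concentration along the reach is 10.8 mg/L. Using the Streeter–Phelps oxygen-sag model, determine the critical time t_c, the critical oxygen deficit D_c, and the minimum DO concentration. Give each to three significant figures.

At the critical point dD/dt = 0, so k_1 L₀ e^(−k_1 t) = k_2 D. Substituting D(t) from the Streeter–Phelps equation and solving for t gives
t_c = ln[(k_2/k_1)(1 − D₀(k_2−k_1)/(k_1 L₀))] / (k_2−k_1).
Here k_2−k_1 = 0.8580 d⁻¹ and 1 − D₀(k_2−k_1)/(k_1 L₀) = 1 − 0.291×0.8580/(0.412×6.88) = 0.9119, so
t_c = ln(3.083 × 0.9119) / 0.8580 = 1.034 / 0.8580 = 1.205 d.
L(t_c) = L₀ e^(−k_1 t_c) = 6.88 × 0.6088 = 4.188 mg/L, and at the critical point k_2 D_c = k_1 L, so D_c = (0.412/1.27) × 4.188 = 1.359 mg/L.
Minimum DO = C_s − D_c = 10.8 − 1.359 = 9.441 mg/L.

t_c ≈ 1.20 d; D_c ≈ 1.36 mg/L; min DO ≈ 9.44 mg/L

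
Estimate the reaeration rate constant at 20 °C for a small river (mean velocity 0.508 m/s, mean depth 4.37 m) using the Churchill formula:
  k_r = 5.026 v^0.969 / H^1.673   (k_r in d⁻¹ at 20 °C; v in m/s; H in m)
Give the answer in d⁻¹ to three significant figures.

k_r ≈ 0.221 d⁻¹

k_r = 5.026 × 0.508^0.969 / 4.37^1.673 = 5.026 × 0.5188 / 11.79 = 0.2211 d⁻¹.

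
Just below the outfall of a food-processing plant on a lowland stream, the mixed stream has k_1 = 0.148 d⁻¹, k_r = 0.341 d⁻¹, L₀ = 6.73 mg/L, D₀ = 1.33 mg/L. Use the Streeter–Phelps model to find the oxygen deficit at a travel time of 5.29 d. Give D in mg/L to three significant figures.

D ≈ 1.73 mg/L

k_1 L₀/(k_r−k_1) = 0.148×6.73/(0.341−0.148) = 0.9960/0.1930 = 5.161 mg/L.
e^(−k_1 t) = e^(−0.148×5.290) = 0.4571; e^(−k_r t) = e^(−0.341×5.290) = 0.1647.
D = 5.161 × (0.4571 − 0.1647) + 1.33 × 0.1647 = 1.509 + 0.2190 = 1.728 mg/L.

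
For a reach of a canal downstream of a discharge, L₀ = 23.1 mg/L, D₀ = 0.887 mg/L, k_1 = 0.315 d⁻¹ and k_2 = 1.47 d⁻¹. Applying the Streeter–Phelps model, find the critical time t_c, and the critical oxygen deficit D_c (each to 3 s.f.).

t_c ≈ 1.20 d; D_c ≈ 3.39 mg/L

t_c = [1/(k_2−k_1)] ln[(k_2/k_1)(1 − D₀(k_2−k_1)/(k_1 L₀))]
= [1/(1.47−0.315)] ln[(1.47/0.315)(1 − 0.887×1.155/(0.315×23.1))]
= (1/1.155) ln[4.667 × 0.8592] = 0.8658 × ln(4.010) = 0.8658 × 1.389 = 1.202 d.
D_c = (k_1/k_2) L₀ e^(−k_1 t_c) = (0.315/1.47) × 23.1 × e^(−0.315×1.202) = 0.2143 × 23.1 × 0.6847 = 3.389 mg/L.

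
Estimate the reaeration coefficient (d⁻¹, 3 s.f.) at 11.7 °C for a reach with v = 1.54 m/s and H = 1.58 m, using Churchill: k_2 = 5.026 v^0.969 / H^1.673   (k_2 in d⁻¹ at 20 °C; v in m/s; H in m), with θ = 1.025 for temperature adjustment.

k_2(20) = 5.026 × 1.54^0.969 / 1.58^1.673 = 5.026 × 1.520 / 2.150 = 3.553 d⁻¹.
k_2(11.7) = 3.553 × 1.025^(11.7−20) = 3.553 × 0.8147 = 2.894 d⁻¹.

k_2 ≈ 2.89 d⁻¹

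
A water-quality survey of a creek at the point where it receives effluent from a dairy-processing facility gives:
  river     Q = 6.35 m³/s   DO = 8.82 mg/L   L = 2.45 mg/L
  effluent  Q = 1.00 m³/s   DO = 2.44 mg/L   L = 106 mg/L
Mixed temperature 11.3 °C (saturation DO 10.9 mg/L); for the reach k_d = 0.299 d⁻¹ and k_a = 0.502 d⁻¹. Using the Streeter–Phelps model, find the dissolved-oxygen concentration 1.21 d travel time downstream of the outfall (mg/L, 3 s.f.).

DO ≈ 5.60 mg/L

Mixed DO = (6.35×8.82 + 1.00×2.44)/(6.35+1.00) = 58.45/7.350 = 7.952 mg/L.
Mixed L₀ = (6.35×2.45 + 1.00×106)/(7.350) = 121.6/7.350 = 16.54 mg/L.
Initial deficit D₀ = C_s − DO₀ = 10.9 − 7.952 = 2.948 mg/L.
D(1.21) = [0.299×16.54/(0.502−0.299)](e^(−0.299×1.21) − e^(−0.502×1.21)) + 2.948 e^(−0.502×1.21)
= 24.36 × (0.6964 − 0.5448) + 2.948 × 0.5448 = 5.301 mg/L.
DO = 10.9 − 5.301 = 5.599 mg/L.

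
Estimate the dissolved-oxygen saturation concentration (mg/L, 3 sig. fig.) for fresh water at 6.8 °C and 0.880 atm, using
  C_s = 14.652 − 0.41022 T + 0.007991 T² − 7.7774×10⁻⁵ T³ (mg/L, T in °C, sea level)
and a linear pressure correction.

C_s ≈ 10.7 mg/L

At sea level: C_s = 14.652 − 0.41022×6.8 + 0.007991×6.8² − 7.7774×10⁻⁵×6.8³ = 12.21 mg/L.
Pressure correction: C_s' = 12.21 × 0.880 = 10.74 mg/L.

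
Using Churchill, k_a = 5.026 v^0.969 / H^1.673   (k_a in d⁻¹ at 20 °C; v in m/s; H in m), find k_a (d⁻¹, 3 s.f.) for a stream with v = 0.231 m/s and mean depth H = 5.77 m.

k_a ≈ 0.0647 d⁻¹

k_a = 5.026 × 0.231^0.969 / 5.77^1.673 = 5.026 × 0.2417 / 18.77 = 0.06473 d⁻¹.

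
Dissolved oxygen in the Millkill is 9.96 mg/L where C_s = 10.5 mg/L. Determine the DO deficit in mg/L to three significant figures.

D = C_s − C = 10.5 − 9.96 = 0.540 mg/L.

D ≈ 0.540 mg/L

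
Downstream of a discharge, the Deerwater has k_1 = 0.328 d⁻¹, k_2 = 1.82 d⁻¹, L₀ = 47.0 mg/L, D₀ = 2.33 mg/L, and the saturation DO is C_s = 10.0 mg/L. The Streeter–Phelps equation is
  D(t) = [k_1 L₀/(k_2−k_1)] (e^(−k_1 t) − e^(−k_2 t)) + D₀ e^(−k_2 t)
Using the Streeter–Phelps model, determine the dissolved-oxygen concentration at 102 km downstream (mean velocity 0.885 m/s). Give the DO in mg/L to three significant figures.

DO ≈ 4.04 mg/L

Travel time t = x/v = 102 km / (0.885 m/s) = 102000 m / 0.885 m/s = 115300 s = 1.334 d.
k_1 L₀/(k_2−k_1) = 0.328×47.0/(1.82−0.328) = 15.42/1.492 = 10.33 mg/L.
e^(−k_1 t) = e^(−0.328×1.334) = 0.6456; e^(−k_2 t) = e^(−1.82×1.334) = 0.08823.
D = 10.33 × (0.6456 − 0.08823) + 2.33 × 0.08823 = 5.759 + 0.2056 = 5.965 mg/L.
DO = C_s − D = 10.0 − 5.965 = 4.035 mg/L.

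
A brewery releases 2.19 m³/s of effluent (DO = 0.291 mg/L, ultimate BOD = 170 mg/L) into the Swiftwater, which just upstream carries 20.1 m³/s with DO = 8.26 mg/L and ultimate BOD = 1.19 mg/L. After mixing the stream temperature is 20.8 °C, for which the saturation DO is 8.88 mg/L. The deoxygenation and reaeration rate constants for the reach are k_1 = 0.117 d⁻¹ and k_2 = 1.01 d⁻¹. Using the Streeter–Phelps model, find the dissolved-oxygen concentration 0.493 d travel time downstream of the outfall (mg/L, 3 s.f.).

Mixed DO = (20.1×8.26 + 2.19×0.291)/(20.1+2.19) = 166.7/22.29 = 7.477 mg/L.
Mixed L₀ = (20.1×1.19 + 2.19×170)/(22.29) = 396.2/22.29 = 17.78 mg/L.
Initial deficit D₀ = C_s − DO₀ = 8.88 − 7.477 = 1.403 mg/L.
D(0.493) = [0.117×17.78/(1.01−0.117)](e^(−0.117×0.493) − e^(−1.01×0.493)) + 1.403 e^(−1.01×0.493)
= 2.329 × (0.9440 − 0.6078) + 1.403 × 0.6078 = 1.636 mg/L.
DO = 8.88 − 1.636 = 7.244 mg/L.

DO ≈ 7.24 mg/L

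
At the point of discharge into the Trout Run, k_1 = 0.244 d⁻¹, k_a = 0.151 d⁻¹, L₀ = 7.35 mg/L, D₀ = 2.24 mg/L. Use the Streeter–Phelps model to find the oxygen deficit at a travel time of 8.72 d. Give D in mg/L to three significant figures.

k_1 L₀/(k_a−k_1) = 0.244×7.35/(0.151−0.244) = 1.793/-0.09300 = -19.28 mg/L.
e^(−k_1 t) = e^(−0.244×8.720) = 0.1191; e^(−k_a t) = e^(−0.151×8.720) = 0.2680.
D = -19.28 × (0.1191 − 0.2680) + 2.24 × 0.2680 = 2.871 + 0.6003 = 3.472 mg/L.

D ≈ 3.47 mg/L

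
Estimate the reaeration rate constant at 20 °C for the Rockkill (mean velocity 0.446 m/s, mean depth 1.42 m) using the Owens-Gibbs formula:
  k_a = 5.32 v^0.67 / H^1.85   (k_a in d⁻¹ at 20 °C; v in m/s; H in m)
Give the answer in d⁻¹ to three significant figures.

k_a ≈ 1.62 d⁻¹

k_a = 5.32 × 0.446^0.67 / 1.42^1.85 = 5.32 × 0.5822 / 1.913 = 1.619 d⁻¹.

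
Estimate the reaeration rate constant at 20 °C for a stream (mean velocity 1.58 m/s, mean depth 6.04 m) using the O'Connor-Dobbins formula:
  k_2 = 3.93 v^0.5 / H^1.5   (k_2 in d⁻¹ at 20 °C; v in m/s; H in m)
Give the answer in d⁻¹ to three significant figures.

k_2 = 3.93 × 1.58^0.5 / 6.04^1.5 = 3.93 × 1.257 / 14.84 = 0.3328 d⁻¹.

k_2 ≈ 0.333 d⁻¹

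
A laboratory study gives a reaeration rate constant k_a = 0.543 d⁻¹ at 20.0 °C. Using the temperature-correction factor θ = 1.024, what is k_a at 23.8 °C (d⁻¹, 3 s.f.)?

k_a ≈ 0.594 d⁻¹

k_a(T₂) = k_a(T₁) · θ^(T₂−T₁) = 0.543 × 1.024^(23.8−20.0)
= 0.543 × 1.024^3.80 = 0.543 × 1.094 = 0.5942 d⁻¹.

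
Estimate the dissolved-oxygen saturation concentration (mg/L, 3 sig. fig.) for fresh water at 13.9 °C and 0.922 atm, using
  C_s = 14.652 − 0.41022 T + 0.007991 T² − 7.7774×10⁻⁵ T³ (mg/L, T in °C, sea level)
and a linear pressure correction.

At sea level: C_s = 14.652 − 0.41022×13.9 + 0.007991×13.9² − 7.7774×10⁻⁵×13.9³ = 10.29 mg/L.
Pressure correction: C_s' = 10.29 × 0.922 = 9.483 mg/L.

C_s ≈ 9.48 mg/L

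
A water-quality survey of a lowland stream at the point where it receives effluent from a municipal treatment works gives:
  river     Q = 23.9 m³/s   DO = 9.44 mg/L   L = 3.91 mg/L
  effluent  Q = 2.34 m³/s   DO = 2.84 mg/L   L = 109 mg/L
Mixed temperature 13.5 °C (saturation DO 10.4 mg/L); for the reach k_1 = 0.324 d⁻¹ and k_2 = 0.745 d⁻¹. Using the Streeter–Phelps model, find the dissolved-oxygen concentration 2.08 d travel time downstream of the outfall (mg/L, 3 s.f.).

Mixed DO = (23.9×9.44 + 2.34×2.84)/(23.9+2.34) = 232.3/26.24 = 8.851 mg/L.
Mixed L₀ = (23.9×3.91 + 2.34×109)/(26.24) = 348.5/26.24 = 13.28 mg/L.
Initial deficit D₀ = C_s − DO₀ = 10.4 − 8.851 = 1.549 mg/L.
D(2.08) = [0.324×13.28/(0.745−0.324)](e^(−0.324×2.08) − e^(−0.745×2.08)) + 1.549 e^(−0.745×2.08)
= 10.22 × (0.5097 − 0.2123) + 1.549 × 0.2123 = 3.368 mg/L.
DO = 10.4 − 3.368 = 7.032 mg/L.

DO ≈ 7.03 mg/L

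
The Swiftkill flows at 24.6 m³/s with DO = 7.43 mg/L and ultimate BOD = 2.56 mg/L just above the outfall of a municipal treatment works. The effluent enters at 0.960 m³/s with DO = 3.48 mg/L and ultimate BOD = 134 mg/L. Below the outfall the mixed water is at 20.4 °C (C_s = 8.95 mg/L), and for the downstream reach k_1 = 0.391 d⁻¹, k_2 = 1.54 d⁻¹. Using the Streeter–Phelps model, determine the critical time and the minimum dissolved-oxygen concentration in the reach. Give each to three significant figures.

t_c ≈ 0.269 d; minimum DO ≈ 7.24 mg/L

Mixed DO = (24.6×7.43 + 0.960×3.48)/(24.6+0.960) = 186.1/25.56 = 7.282 mg/L.
Mixed L₀ = (24.6×2.56 + 0.960×134)/(25.56) = 191.6/25.56 = 7.497 mg/L.
Initial deficit D₀ = C_s − DO₀ = 8.95 − 7.282 = 1.668 mg/L.
t_c = (1/1.149) ln[(1.54/0.391)(1 − 1.668×1.149/(0.391×7.497))] = 0.8703 × ln(1.363) = 0.2694 d.
D_c = (0.391/1.54) × 7.497 × e^(−0.391×0.2694) = 0.2539 × 7.497 × 0.9000 = 1.713 mg/L.
Minimum DO = 8.95 − 1.713 = 7.237 mg/L.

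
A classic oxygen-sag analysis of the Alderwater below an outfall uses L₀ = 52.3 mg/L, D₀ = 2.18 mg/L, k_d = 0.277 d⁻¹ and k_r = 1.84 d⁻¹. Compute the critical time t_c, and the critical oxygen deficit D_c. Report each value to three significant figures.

t_c = [1/(k_r−k_d)] ln[(k_r/k_d)(1 − D₀(k_r−k_d)/(k_d L₀))]
= [1/(1.84−0.277)] ln[(1.84/0.277)(1 − 2.18×1.563/(0.277×52.3))]
= (1/1.563) ln[6.643 × 0.7648] = 0.6398 × ln(5.080) = 0.6398 × 1.625 = 1.040 d.
L(t_c) = L₀ e^(−k_d t_c) = 52.3 × 0.7497 = 39.21 mg/L, and at the critical point k_r D_c = k_d L, so D_c = (0.277/1.84) × 39.21 = 5.903 mg/L.

t_c ≈ 1.04 d; D_c ≈ 5.90 mg/L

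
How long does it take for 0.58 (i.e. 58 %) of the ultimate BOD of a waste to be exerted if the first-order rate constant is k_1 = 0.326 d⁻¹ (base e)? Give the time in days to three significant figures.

y/L₀ = 1 − e^(−k_1 t) = 0.58 ⇒ e^(−k_1 t) = 0.420
t = −ln(0.420) / 0.326 = 0.8675 / 0.326 = 2.661 d.

t ≈ 2.66 d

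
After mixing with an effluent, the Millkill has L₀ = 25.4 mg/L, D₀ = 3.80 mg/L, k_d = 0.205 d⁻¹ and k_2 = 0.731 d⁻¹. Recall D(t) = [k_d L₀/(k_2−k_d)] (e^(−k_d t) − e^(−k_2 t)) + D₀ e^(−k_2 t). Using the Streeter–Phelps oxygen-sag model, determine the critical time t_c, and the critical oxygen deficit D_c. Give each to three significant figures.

t_c ≈ 1.50 d; D_c ≈ 5.24 mg/L

At the critical point dD/dt = 0, so k_d L₀ e^(−k_d t) = k_2 D. Substituting D(t) from the Streeter–Phelps equation and solving for t gives
t_c = ln[(k_2/k_d)(1 − D₀(k_2−k_d)/(k_d L₀))] / (k_2−k_d).
Here k_2−k_d = 0.5260 d⁻¹ and 1 − D₀(k_2−k_d)/(k_d L₀) = 1 − 3.80×0.5260/(0.205×25.4) = 0.6161, so
t_c = ln(3.566 × 0.6161) / 0.5260 = 0.7871 / 0.5260 = 1.496 d.
D_c = (k_d/k_2) L₀ e^(−k_d t_c) = (0.205/0.731) × 25.4 × e^(−0.205×1.496) = 0.2804 × 25.4 × 0.7358 = 5.241 mg/L.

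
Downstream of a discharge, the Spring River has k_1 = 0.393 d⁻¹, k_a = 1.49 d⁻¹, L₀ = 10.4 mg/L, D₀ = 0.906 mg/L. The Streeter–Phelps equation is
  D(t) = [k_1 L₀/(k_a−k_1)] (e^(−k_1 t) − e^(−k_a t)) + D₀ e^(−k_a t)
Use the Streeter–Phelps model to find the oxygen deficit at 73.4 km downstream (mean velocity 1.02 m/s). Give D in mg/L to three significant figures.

D ≈ 1.87 mg/L

Travel time t = x/v = 73.4 km / (1.02 m/s) = 73400 m / 1.02 m/s = 71960 s = 0.8329 d.
k_1 L₀/(k_a−k_1) = 0.393×10.4/(1.49−0.393) = 4.087/1.097 = 3.726 mg/L.
e^(−k_1 t) = e^(−0.393×0.8329) = 0.7209; e^(−k_a t) = e^(−1.49×0.8329) = 0.2891.
D = 3.726 × (0.7209 − 0.2891) + 0.906 × 0.2891 = 1.609 + 0.2619 = 1.871 mg/L.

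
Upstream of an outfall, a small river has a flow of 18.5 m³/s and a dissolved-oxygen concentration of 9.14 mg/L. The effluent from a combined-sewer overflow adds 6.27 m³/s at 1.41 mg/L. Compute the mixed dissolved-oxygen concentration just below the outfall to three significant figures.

Flow-weighted mixing: C = (Q_r C_r + Q_w C_w)/(Q_r + Q_w)
= (18.5×9.14 + 6.27×1.41)/(18.5 + 6.27) = 177.9/24.77 = 7.183 mg/L.

7.18 mg/L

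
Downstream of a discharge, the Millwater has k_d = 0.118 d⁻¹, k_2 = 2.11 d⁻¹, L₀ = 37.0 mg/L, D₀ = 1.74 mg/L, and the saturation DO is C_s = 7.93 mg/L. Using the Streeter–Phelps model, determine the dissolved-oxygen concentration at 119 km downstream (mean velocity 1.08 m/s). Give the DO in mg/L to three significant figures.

Travel time t = x/v = 119 km / (1.08 m/s) = 119000 m / 1.08 m/s = 110200 s = 1.275 d.
k_d L₀/(k_2−k_d) = 0.118×37.0/(2.11−0.118) = 4.366/1.992 = 2.192 mg/L.
e^(−k_d t) = e^(−0.118×1.275) = 0.8603; e^(−k_2 t) = e^(−2.11×1.275) = 0.06782.
D = 2.192 × (0.8603 − 0.06782) + 1.74 × 0.06782 = 1.737 + 0.1180 = 1.855 mg/L.
DO = C_s − D = 7.93 − 1.855 = 6.075 mg/L.

DO ≈ 6.08 mg/L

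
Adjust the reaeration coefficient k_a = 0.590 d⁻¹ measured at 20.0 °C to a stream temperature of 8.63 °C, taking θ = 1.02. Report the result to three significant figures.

k_a ≈ 0.471 d⁻¹

k_a(T₂) = k_a(T₁) · θ^(T₂−T₁) = 0.590 × 1.02^(8.63−20.0)
= 0.590 × 1.02^-11.4 = 0.590 × 0.7984 = 0.4711 d⁻¹.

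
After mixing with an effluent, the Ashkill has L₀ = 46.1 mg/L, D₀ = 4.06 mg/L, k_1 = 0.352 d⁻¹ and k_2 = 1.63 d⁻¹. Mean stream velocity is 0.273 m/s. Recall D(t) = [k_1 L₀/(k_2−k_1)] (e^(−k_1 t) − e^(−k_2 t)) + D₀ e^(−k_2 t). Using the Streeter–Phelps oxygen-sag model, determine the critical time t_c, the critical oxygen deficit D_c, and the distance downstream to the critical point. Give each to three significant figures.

t_c = [1/(k_2−k_1)] ln[(k_2/k_1)(1 − D₀(k_2−k_1)/(k_1 L₀))]
= [1/(1.63−0.352)] ln[(1.63/0.352)(1 − 4.06×1.278/(0.352×46.1))]
= (1/1.278) ln[4.631 × 0.6802] = 0.7825 × ln(3.150) = 0.7825 × 1.147 = 0.8978 d.
D_c = (k_1/k_2) L₀ e^(−k_1 t_c) = (0.352/1.63) × 46.1 × e^(−0.352×0.8978) = 0.2160 × 46.1 × 0.7290 = 7.258 mg/L.
x_c = v t_c = 0.273 m/s × 0.8978 d × 86400 s/d = 21180 m ≈ 21.2 km.

t_c ≈ 0.898 d; D_c ≈ 7.26 mg/L; x_c ≈ 21.2 km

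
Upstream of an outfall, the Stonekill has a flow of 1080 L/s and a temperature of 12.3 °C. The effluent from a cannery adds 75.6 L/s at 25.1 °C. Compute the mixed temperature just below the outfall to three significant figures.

Flow-weighted mixing: C = (Q_r C_r + Q_w C_w)/(Q_r + Q_w)
= (1080×12.3 + 75.6×25.1)/(1080 + 75.6) = 15180/1156 = 13.14 °C.

13.1 °C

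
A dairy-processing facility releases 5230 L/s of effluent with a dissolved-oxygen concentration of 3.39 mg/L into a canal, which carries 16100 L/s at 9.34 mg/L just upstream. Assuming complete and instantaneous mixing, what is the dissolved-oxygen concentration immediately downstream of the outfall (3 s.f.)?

7.88 mg/L

Flow-weighted mixing: C = (Q_r C_r + Q_w C_w)/(Q_r + Q_w)
= (16100×9.34 + 5230×3.39)/(16100 + 5230) = 168100/21330 = 7.881 mg/L.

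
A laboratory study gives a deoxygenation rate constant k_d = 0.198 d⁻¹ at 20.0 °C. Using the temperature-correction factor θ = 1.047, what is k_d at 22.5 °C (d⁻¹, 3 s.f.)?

k_d(T₂) = k_d(T₁) · θ^(T₂−T₁) = 0.198 × 1.047^(22.5−20.0)
= 0.198 × 1.047^2.50 = 0.198 × 1.122 = 0.2221 d⁻¹.

k_d ≈ 0.222 d⁻¹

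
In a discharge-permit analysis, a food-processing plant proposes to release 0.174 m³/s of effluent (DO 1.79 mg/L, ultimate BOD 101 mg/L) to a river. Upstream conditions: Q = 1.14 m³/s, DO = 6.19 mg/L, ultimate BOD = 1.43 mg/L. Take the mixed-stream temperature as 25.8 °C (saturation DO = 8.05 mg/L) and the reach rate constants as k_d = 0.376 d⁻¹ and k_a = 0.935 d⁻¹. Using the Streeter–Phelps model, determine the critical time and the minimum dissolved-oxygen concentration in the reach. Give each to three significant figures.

t_c ≈ 1.12 d; minimum DO ≈ 4.19 mg/L

Mixed DO = (1.14×6.19 + 0.174×1.79)/(1.14+0.174) = 7.368/1.314 = 5.607 mg/L.
Mixed L₀ = (1.14×1.43 + 0.174×101)/(1.314) = 19.20/1.314 = 14.62 mg/L.
Initial deficit D₀ = C_s − DO₀ = 8.05 − 5.607 = 2.443 mg/L.
t_c = (1/0.5590) ln[(0.935/0.376)(1 − 2.443×0.5590/(0.376×14.62))] = 1.789 × ln(1.869) = 1.119 d.
D_c = (0.376/0.935) × 14.62 × e^(−0.376×1.119) = 0.4021 × 14.62 × 0.6567 = 3.859 mg/L.
Minimum DO = 8.05 − 3.859 = 4.191 mg/L.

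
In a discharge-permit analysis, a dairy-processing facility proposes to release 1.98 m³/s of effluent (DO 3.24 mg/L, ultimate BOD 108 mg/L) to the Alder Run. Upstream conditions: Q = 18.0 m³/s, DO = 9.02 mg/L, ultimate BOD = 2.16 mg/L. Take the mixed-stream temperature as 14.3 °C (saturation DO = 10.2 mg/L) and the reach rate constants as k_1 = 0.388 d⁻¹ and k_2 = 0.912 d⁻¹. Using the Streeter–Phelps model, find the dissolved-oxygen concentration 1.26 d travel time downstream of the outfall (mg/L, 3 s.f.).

Mixed DO = (18.0×9.02 + 1.98×3.24)/(18.0+1.98) = 168.8/19.98 = 8.447 mg/L.
Mixed L₀ = (18.0×2.16 + 1.98×108)/(19.98) = 252.7/19.98 = 12.65 mg/L.
Initial deficit D₀ = C_s − DO₀ = 10.2 − 8.447 = 1.753 mg/L.
D(1.26) = [0.388×12.65/(0.912−0.388)](e^(−0.388×1.26) − e^(−0.912×1.26)) + 1.753 e^(−0.912×1.26)
= 9.366 × (0.6133 − 0.3169) + 1.753 × 0.3169 = 3.331 mg/L.
DO = 10.2 − 3.331 = 6.869 mg/L.

DO ≈ 6.87 mg/L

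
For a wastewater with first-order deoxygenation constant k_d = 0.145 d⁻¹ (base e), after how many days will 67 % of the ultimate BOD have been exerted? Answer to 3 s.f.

t ≈ 7.65 d

y/L₀ = 1 − e^(−k_d t) = 0.67 ⇒ e^(−k_d t) = 0.330
t = −ln(0.330) / 0.145 = 1.109 / 0.145 = 7.646 d.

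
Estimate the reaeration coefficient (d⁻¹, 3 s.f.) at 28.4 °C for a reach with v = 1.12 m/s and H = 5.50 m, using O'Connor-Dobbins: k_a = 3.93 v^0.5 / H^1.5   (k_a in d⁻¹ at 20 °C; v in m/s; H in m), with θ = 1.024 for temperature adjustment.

k_a(20) = 3.93 × 1.12^0.5 / 5.50^1.5 = 3.93 × 1.058 / 12.90 = 0.3224 d⁻¹.
k_a(28.4) = 0.3224 × 1.024^(28.4−20) = 0.3224 × 1.220 = 0.3935 d⁻¹.

k_a ≈ 0.394 d⁻¹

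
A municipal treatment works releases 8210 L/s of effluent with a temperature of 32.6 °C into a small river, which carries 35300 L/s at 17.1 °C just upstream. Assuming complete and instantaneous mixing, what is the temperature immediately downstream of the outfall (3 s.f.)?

20.0 °C

Flow-weighted mixing: C = (Q_r C_r + Q_w C_w)/(Q_r + Q_w)
= (35300×17.1 + 8210×32.6)/(35300 + 8210) = 871300/43510 = 20.02 °C.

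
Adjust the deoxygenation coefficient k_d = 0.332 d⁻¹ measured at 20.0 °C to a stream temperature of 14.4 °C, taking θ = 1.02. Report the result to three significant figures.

k_d ≈ 0.297 d⁻¹

k_d(T₂) = k_d(T₁) · θ^(T₂−T₁) = 0.332 × 1.02^(14.4−20.0)
= 0.332 × 1.02^-5.60 = 0.332 × 0.8950 = 0.2972 d⁻¹.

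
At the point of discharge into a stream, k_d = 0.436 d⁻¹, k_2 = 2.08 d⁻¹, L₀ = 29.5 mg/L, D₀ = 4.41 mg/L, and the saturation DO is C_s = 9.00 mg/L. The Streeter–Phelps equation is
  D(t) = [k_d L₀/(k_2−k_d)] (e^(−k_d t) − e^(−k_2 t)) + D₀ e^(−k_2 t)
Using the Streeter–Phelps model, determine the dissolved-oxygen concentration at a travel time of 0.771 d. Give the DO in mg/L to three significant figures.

k_d L₀/(k_2−k_d) = 0.436×29.5/(2.08−0.436) = 12.86/1.644 = 7.824 mg/L.
e^(−k_d t) = e^(−0.436×0.7710) = 0.7145; e^(−k_2 t) = e^(−2.08×0.7710) = 0.2012.
D = 7.824 × (0.7145 − 0.2012) + 4.41 × 0.2012 = 4.016 + 0.8871 = 4.903 mg/L.
DO = C_s − D = 9.00 − 4.903 = 4.097 mg/L.

DO ≈ 4.10 mg/L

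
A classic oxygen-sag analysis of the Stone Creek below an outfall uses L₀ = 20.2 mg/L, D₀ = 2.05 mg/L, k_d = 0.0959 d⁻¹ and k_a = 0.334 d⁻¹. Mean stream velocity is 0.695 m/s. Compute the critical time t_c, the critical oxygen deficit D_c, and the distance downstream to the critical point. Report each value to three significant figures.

t_c ≈ 4.02 d; D_c ≈ 3.94 mg/L; x_c ≈ 241 km

t_c = [1/(k_a−k_d)] ln[(k_a/k_d)(1 − D₀(k_a−k_d)/(k_d L₀))]
= [1/(0.334−0.0959)] ln[(0.334/0.0959)(1 − 2.05×0.2381/(0.0959×20.2))]
= (1/0.2381) ln[3.483 × 0.7480] = 4.200 × ln(2.605) = 4.200 × 0.9575 = 4.022 d.
L(t_c) = L₀ e^(−k_d t_c) = 20.2 × 0.6800 = 13.74 mg/L, and at the critical point k_a D_c = k_d L, so D_c = (0.0959/0.334) × 13.74 = 3.944 mg/L.
x_c = v t_c = 0.695 m/s × 4.022 d × 86400 s/d = 241500 m ≈ 241 km.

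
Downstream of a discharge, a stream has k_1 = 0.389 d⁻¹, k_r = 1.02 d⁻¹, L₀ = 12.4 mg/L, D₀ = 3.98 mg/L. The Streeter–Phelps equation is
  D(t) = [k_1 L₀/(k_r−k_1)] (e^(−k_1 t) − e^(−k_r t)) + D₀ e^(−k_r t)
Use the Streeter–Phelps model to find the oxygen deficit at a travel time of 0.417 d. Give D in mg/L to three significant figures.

k_1 L₀/(k_r−k_1) = 0.389×12.4/(1.02−0.389) = 4.824/0.6310 = 7.644 mg/L.
e^(−k_1 t) = e^(−0.389×0.4170) = 0.8503; e^(−k_r t) = e^(−1.02×0.4170) = 0.6535.
D = 7.644 × (0.8503 − 0.6535) + 3.98 × 0.6535 = 1.504 + 2.601 = 4.105 mg/L.

D ≈ 4.10 mg/L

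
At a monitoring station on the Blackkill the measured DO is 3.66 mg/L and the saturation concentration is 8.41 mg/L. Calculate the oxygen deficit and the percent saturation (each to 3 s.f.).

D = C_s − C = 8.41 − 3.66 = 4.75 mg/L.
% saturation = 3.66/8.41 × 100 = 43.5 %.

D ≈ 4.75 mg/L; 43.5 % saturation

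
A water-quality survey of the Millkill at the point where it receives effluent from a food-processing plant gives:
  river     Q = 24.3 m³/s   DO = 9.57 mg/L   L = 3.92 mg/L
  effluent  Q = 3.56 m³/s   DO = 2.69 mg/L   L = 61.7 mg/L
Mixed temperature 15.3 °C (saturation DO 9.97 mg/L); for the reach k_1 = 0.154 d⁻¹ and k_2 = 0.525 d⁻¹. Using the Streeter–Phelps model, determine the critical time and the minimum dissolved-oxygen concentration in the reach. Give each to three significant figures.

Mixed DO = (24.3×9.57 + 3.56×2.69)/(24.3+3.56) = 242.1/27.86 = 8.691 mg/L.
Mixed L₀ = (24.3×3.92 + 3.56×61.7)/(27.86) = 314.9/27.86 = 11.30 mg/L.
Initial deficit D₀ = C_s − DO₀ = 9.97 − 8.691 = 1.279 mg/L.
t_c = (1/0.3710) ln[(0.525/0.154)(1 − 1.279×0.3710/(0.154×11.30))] = 2.695 × ln(2.480) = 2.448 d.
D_c = (0.154/0.525) × 11.30 × e^(−0.154×2.448) = 0.2933 × 11.30 × 0.6859 = 2.274 mg/L.
Minimum DO = 9.97 − 2.274 = 7.696 mg/L.

t_c ≈ 2.45 d; minimum DO ≈ 7.70 mg/L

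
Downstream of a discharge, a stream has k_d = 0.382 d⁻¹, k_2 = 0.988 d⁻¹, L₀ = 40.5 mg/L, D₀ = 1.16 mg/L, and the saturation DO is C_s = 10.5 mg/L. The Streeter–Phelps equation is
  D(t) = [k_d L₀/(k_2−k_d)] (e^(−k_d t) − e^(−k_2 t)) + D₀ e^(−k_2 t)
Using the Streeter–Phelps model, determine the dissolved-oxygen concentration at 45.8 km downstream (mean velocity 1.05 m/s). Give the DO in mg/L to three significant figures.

DO ≈ 4.25 mg/L

Travel time t = x/v = 45.8 km / (1.05 m/s) = 45800 m / 1.05 m/s = 43620 s = 0.5049 d.
k_d L₀/(k_2−k_d) = 0.382×40.5/(0.988−0.382) = 15.47/0.6060 = 25.53 mg/L.
e^(−k_d t) = e^(−0.382×0.5049) = 0.8246; e^(−k_2 t) = e^(−0.988×0.5049) = 0.6073.
D = 25.53 × (0.8246 − 0.6073) + 1.16 × 0.6073 = 5.549 + 0.7044 = 6.253 mg/L.
DO = C_s − D = 10.5 − 6.253 = 4.247 mg/L.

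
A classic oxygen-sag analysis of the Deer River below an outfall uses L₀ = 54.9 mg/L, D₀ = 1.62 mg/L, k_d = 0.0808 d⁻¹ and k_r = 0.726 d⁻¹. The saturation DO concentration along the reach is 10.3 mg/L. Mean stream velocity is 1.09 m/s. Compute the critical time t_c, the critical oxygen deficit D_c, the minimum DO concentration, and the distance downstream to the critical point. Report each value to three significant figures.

t_c = [1/(k_r−k_d)] ln[(k_r/k_d)(1 − D₀(k_r−k_d)/(k_d L₀))]
= [1/(0.726−0.0808)] ln[(0.726/0.0808)(1 − 1.62×0.6452/(0.0808×54.9))]
= (1/0.6452) ln[8.985 × 0.7644] = 1.550 × ln(6.868) = 1.550 × 1.927 = 2.986 d.
D_c = (k_d/k_r) L₀ e^(−k_d t_c) = (0.0808/0.726) × 54.9 × e^(−0.0808×2.986) = 0.1113 × 54.9 × 0.7856 = 4.800 mg/L.
Minimum DO = C_s − D_c = 10.3 − 4.800 = 5.500 mg/L.
x_c = v t_c = 1.09 m/s × 2.986 d × 86400 s/d = 281300 m ≈ 281 km.

t_c ≈ 2.99 d; D_c ≈ 4.80 mg/L; min DO ≈ 5.50 mg/L; x_c ≈ 281 km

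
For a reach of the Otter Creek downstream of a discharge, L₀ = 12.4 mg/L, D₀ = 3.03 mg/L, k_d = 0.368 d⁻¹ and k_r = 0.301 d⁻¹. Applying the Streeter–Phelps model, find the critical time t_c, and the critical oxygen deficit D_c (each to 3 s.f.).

With k_r/k_d = 0.8179 and 1 − D₀(k_r−k_d)/(k_d L₀) = 1.044,
t_c = ln(0.8179 × 1.044) / (0.301 − 0.368) = ln(0.8543) / -0.06700 = -0.1574/-0.06700 = 2.350 d.
L(t_c) = L₀ e^(−k_d t_c) = 12.4 × 0.4211 = 5.222 mg/L, and at the critical point k_r D_c = k_d L, so D_c = (0.368/0.301) × 5.222 = 6.385 mg/L.

t_c ≈ 2.35 d; D_c ≈ 6.38 mg/L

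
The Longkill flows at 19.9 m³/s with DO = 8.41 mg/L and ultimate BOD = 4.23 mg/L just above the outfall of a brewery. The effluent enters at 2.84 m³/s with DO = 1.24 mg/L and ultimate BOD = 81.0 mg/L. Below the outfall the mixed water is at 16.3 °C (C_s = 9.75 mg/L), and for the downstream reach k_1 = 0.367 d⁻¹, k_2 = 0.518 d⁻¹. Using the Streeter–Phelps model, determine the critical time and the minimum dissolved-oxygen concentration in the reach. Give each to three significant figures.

Mixed DO = (19.9×8.41 + 2.84×1.24)/(19.9+2.84) = 170.9/22.74 = 7.515 mg/L.
Mixed L₀ = (19.9×4.23 + 2.84×81.0)/(22.74) = 314.2/22.74 = 13.82 mg/L.
Initial deficit D₀ = C_s − DO₀ = 9.75 − 7.515 = 2.235 mg/L.
t_c = (1/0.1510) ln[(0.518/0.367)(1 − 2.235×0.1510/(0.367×13.82))] = 6.623 × ln(1.317) = 1.826 d.
D_c = (0.367/0.518) × 13.82 × e^(−0.367×1.826) = 0.7085 × 13.82 × 0.5116 = 5.009 mg/L.
Minimum DO = 9.75 − 5.009 = 4.741 mg/L.

t_c ≈ 1.83 d; minimum DO ≈ 4.74 mg/L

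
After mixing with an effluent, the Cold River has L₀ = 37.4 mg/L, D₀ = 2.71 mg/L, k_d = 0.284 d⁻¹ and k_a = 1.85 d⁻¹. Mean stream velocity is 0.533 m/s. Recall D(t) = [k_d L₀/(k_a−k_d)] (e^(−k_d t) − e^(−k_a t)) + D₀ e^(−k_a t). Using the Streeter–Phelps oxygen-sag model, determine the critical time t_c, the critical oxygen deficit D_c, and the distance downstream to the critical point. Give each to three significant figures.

With k_a/k_d = 6.514 and 1 − D₀(k_a−k_d)/(k_d L₀) = 0.6005,
t_c = ln(6.514 × 0.6005) / (1.85 − 0.284) = ln(3.911) / 1.566 = 1.364/1.566 = 0.8709 d.
L(t_c) = L₀ e^(−k_d t_c) = 37.4 × 0.7809 = 29.20 mg/L, and at the critical point k_a D_c = k_d L, so D_c = (0.284/1.85) × 29.20 = 4.483 mg/L.
x_c = v t_c = 0.533 m/s × 0.8709 d × 86400 s/d = 40110 m ≈ 40.1 km.

t_c ≈ 0.871 d; D_c ≈ 4.48 mg/L; x_c ≈ 40.1 km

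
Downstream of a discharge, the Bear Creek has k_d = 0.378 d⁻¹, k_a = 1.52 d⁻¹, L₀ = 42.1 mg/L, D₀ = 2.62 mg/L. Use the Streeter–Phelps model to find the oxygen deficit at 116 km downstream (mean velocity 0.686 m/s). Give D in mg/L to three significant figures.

D ≈ 6.07 mg/L

Travel time t = x/v = 116 km / (0.686 m/s) = 116000 m / 0.686 m/s = 169100 s = 1.957 d.
k_d L₀/(k_a−k_d) = 0.378×42.1/(1.52−0.378) = 15.91/1.142 = 13.94 mg/L.
e^(−k_d t) = e^(−0.378×1.957) = 0.4772; e^(−k_a t) = e^(−1.52×1.957) = 0.05106.
D = 13.94 × (0.4772 − 0.05106) + 2.62 × 0.05106 = 5.938 + 0.1338 = 6.072 mg/L.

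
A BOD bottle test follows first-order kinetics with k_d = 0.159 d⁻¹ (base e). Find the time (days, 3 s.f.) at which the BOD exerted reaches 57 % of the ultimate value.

t ≈ 5.31 d

y/L₀ = 1 − e^(−k_d t) = 0.57 ⇒ e^(−k_d t) = 0.430
t = −ln(0.430) / 0.159 = 0.8440 / 0.159 = 5.308 d.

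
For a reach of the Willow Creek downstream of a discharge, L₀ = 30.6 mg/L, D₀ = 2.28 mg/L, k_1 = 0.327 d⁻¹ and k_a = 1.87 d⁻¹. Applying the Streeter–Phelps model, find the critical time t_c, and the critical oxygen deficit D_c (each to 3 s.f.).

At the critical point dD/dt = 0, so k_1 L₀ e^(−k_1 t) = k_a D. Substituting D(t) from the Streeter–Phelps equation and solving for t gives
t_c = ln[(k_a/k_1)(1 − D₀(k_a−k_1)/(k_1 L₀))] / (k_a−k_1).
Here k_a−k_1 = 1.543 d⁻¹ and 1 − D₀(k_a−k_1)/(k_1 L₀) = 1 − 2.28×1.543/(0.327×30.6) = 0.6484, so
t_c = ln(5.719 × 0.6484) / 1.543 = 1.311 / 1.543 = 0.8493 d.
L(t_c) = L₀ e^(−k_1 t_c) = 30.6 × 0.7575 = 23.18 mg/L, and at the critical point k_a D_c = k_1 L, so D_c = (0.327/1.87) × 23.18 = 4.053 mg/L.

t_c ≈ 0.849 d; D_c ≈ 4.05 mg/L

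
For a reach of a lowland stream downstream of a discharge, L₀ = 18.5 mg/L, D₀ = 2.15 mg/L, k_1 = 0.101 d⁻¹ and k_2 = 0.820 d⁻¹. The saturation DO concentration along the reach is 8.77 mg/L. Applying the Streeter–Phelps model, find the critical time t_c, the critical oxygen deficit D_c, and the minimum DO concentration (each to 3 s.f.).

t_c ≈ 0.470 d; D_c ≈ 2.17 mg/L; min DO ≈ 6.60 mg/L

With k_2/k_1 = 8.119 and 1 − D₀(k_2−k_1)/(k_1 L₀) = 0.1727,
t_c = ln(8.119 × 0.1727) / (0.820 − 0.101) = ln(1.402) / 0.7190 = 0.3379/0.7190 = 0.4699 d.
L(t_c) = L₀ e^(−k_1 t_c) = 18.5 × 0.9536 = 17.64 mg/L, and at the critical point k_2 D_c = k_1 L, so D_c = (0.101/0.820) × 17.64 = 2.173 mg/L.
Minimum DO = C_s − D_c = 8.77 − 2.173 = 6.597 mg/L.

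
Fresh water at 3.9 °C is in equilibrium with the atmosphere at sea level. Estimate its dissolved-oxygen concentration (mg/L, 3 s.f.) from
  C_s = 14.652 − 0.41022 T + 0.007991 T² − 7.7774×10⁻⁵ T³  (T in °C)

C_s = 14.652 − 0.41022×3.9 + 0.007991×3.9² − 7.7774×10⁻⁵×3.9³ = 13.17 mg/L.

C_s ≈ 13.2 mg/L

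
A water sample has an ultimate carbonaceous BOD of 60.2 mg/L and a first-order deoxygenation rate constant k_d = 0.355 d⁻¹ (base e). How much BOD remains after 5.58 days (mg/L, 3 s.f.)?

L_t = L₀ e^(−k_d t) = 60.2 × e^(−0.355×5.58) = 60.2 × 0.1379 = 8.304 mg/L.

L ≈ 8.30 mg/L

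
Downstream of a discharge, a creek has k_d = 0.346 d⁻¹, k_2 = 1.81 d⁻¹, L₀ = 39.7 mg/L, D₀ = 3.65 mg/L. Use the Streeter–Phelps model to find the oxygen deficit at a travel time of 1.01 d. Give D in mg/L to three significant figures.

k_d L₀/(k_2−k_d) = 0.346×39.7/(1.81−0.346) = 13.74/1.464 = 9.383 mg/L.
e^(−k_d t) = e^(−0.346×1.010) = 0.7051; e^(−k_2 t) = e^(−1.81×1.010) = 0.1607.
D = 9.383 × (0.7051 − 0.1607) + 3.65 × 0.1607 = 5.107 + 0.5866 = 5.694 mg/L.

D ≈ 5.69 mg/L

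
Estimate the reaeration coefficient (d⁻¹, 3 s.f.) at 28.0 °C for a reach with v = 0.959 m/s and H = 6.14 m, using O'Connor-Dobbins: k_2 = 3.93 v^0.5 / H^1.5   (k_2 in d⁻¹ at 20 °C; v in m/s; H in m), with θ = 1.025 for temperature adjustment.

k_2 ≈ 0.308 d⁻¹

k_2(20) = 3.93 × 0.959^0.5 / 6.14^1.5 = 3.93 × 0.9793 / 15.21 = 0.2530 d⁻¹.
k_2(28.0) = 0.2530 × 1.025^(28.0−20) = 0.2530 × 1.218 = 0.3082 d⁻¹.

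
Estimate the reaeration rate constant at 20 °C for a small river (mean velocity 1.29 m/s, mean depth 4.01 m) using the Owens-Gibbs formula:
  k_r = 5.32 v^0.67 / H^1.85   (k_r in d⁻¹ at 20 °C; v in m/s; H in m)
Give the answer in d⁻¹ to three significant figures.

k_r = 5.32 × 1.29^0.67 / 4.01^1.85 = 5.32 × 1.186 / 13.06 = 0.4833 d⁻¹.

k_r ≈ 0.483 d⁻¹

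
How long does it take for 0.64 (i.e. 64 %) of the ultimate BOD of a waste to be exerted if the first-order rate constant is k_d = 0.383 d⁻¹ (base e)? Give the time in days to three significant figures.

t ≈ 2.67 d

y/L₀ = 1 − e^(−k_d t) = 0.64 ⇒ e^(−k_d t) = 0.360
t = −ln(0.360) / 0.383 = 1.022 / 0.383 = 2.667 d.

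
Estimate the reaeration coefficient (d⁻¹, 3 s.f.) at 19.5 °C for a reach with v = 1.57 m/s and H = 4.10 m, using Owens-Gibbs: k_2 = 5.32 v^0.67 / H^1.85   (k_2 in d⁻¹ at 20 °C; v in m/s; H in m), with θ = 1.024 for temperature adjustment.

k_2 ≈ 0.523 d⁻¹

k_2(20) = 5.32 × 1.57^0.67 / 4.10^1.85 = 5.32 × 1.353 / 13.60 = 0.5291 d⁻¹.
k_2(19.5) = 0.5291 × 1.024^(19.5−20) = 0.5291 × 0.9882 = 0.5228 d⁻¹.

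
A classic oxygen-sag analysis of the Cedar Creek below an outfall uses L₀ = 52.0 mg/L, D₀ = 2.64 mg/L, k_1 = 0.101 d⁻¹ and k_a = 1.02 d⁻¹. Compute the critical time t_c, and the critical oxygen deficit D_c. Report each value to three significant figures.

With k_a/k_1 = 10.10 and 1 − D₀(k_a−k_1)/(k_1 L₀) = 0.5381,
t_c = ln(10.10 × 0.5381) / (1.02 − 0.101) = ln(5.434) / 0.9190 = 1.693/0.9190 = 1.842 d.
D_c = (k_1/k_a) L₀ e^(−k_1 t_c) = (0.101/1.02) × 52.0 × e^(−0.101×1.842) = 0.09902 × 52.0 × 0.8303 = 4.275 mg/L.

t_c ≈ 1.84 d; D_c ≈ 4.27 mg/L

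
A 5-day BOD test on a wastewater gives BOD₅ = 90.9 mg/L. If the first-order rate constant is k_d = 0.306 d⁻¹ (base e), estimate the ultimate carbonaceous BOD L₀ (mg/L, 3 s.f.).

BOD₅ = L₀(1 − e^(−5k_d)) ⇒ L₀ = BOD₅ / (1 − e^(−5×0.306))
= 90.9 / (1 − 0.2165) = 90.9 / 0.7835 = 116.0 mg/L.

L₀ ≈ 116 mg/L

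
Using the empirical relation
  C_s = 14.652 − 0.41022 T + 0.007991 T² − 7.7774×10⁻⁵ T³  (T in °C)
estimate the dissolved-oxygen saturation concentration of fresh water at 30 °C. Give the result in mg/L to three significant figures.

C_s ≈ 7.44 mg/L

C_s = 14.652 − 0.41022×30 + 0.007991×30² − 7.7774×10⁻⁵×30³ = 7.437 mg/L.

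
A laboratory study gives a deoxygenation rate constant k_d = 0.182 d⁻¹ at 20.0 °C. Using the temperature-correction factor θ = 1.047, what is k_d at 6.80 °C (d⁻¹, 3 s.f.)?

k_d ≈ 0.0993 d⁻¹

k_d(T₂) = k_d(T₁) · θ^(T₂−T₁) = 0.182 × 1.047^(6.80−20.0)
= 0.182 × 1.047^-13.2 = 0.182 × 0.5454 = 0.09926 d⁻¹.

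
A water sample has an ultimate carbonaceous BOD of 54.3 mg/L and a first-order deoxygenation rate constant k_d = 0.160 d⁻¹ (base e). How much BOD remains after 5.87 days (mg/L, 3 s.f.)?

L_t = L₀ e^(−k_d t) = 54.3 × e^(−0.160×5.87) = 54.3 × 0.3909 = 21.23 mg/L.

L ≈ 21.2 mg/L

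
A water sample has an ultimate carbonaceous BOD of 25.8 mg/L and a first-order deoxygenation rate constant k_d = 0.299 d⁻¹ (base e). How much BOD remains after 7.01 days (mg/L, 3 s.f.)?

L_t = L₀ e^(−k_d t) = 25.8 × e^(−0.299×7.01) = 25.8 × 0.1229 = 3.172 mg/L.

L ≈ 3.17 mg/L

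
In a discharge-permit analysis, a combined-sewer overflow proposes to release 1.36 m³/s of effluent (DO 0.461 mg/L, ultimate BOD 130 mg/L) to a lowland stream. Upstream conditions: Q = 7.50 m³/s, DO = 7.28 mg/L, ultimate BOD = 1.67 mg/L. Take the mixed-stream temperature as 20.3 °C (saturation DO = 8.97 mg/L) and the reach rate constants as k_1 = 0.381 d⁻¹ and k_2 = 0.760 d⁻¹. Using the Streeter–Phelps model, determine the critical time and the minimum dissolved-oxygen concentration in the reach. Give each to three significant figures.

t_c ≈ 1.46 d; minimum DO ≈ 2.83 mg/L

Mixed DO = (7.50×7.28 + 1.36×0.461)/(7.50+1.36) = 55.23/8.860 = 6.233 mg/L.
Mixed L₀ = (7.50×1.67 + 1.36×130)/(8.860) = 189.3/8.860 = 21.37 mg/L.
Initial deficit D₀ = C_s − DO₀ = 8.97 − 6.233 = 2.737 mg/L.
t_c = (1/0.3790) ln[(0.760/0.381)(1 − 2.737×0.3790/(0.381×21.37))] = 2.639 × ln(1.741) = 1.462 d.
D_c = (0.381/0.760) × 21.37 × e^(−0.381×1.462) = 0.5013 × 21.37 × 0.5728 = 6.136 mg/L.
Minimum DO = 8.97 − 6.136 = 2.834 mg/L.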